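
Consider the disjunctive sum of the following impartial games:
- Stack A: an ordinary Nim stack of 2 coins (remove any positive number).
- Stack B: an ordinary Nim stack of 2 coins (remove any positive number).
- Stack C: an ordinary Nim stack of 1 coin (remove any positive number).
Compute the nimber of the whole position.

1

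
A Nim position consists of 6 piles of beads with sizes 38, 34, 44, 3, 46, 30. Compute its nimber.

27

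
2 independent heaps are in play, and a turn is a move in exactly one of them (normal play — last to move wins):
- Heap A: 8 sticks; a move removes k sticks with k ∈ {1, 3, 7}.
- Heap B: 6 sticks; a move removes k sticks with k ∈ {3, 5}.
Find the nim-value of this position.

Grundy values for heap A (subtraction set {1, 3, 7}):
g(0) = mex{} = 0
g(1) = mex{0} = 1
g(2) = mex{1} = 0
g(3) = mex{0} = 1
g(4) = mex{1} = 0
g(5) = mex{0} = 1
g(6) = mex{1} = 0
g(7) = mex{0} = 1
g(8) = mex{1} = 0
So g(8) = 0.
Build the Grundy sequence for heap B with g(k) = mex{g(k−s) : s ∈ {3, 5}, s ≤ k}:
g(0) = mex{} = 0
g(1) = mex{} = 0
g(2) = mex{} = 0
g(3) = mex{0} = 1
g(4) = mex{0} = 1
g(5) = mex{0} = 1
g(6) = mex{0,1} = 2
So g(6) = 2.
The value of a disjunctive sum is the nim-sum of the parts.
Combined value = 0 XOR 2 = 2.

2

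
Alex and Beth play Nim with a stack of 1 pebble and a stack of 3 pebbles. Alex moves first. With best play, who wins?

Alex wins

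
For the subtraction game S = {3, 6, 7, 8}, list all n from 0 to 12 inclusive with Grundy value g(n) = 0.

Grundy values for subtraction set {3, 6, 7, 8}:
k:     0  1  2  3  4  5  6  7  8  9 10 11 12
g(k):  0  0  0  1  1  1  2  2  2  3  3  0  0
The P-positions (g = 0) in 0..12 are 0, 1, 2, 11, 12.

0, 1, 2, 11, 12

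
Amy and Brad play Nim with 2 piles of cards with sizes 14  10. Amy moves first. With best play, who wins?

Nim-sum: 14 ^ 10 = 4.
The nim-sum is 4 ≠ 0, so this is an N-position: the player to move can win; Amy has a winning move.

Amy wins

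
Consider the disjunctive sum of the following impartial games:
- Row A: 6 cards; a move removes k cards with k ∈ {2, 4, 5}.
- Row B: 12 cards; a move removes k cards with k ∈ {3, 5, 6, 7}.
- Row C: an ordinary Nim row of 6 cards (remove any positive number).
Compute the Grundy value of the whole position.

For row A, compute g(0), g(1), … with moves {2, 4, 5}:
k:     0  1  2  3  4  5  6
g(k):  0  0  1  1  2  2  3
So g(6) = 3.
Build the Grundy sequence for row B with g(k) = mex{g(k−s) : s ∈ {3, 5, 6, 7}, s ≤ k}:
g(0) = mex{} = 0
g(1) = mex{} = 0
g(2) = mex{} = 0
g(3) = mex{0} = 1
g(4) = mex{0} = 1
g(5) = mex{0} = 1
g(6) = mex{0,1} = 2
g(7) = mex{0,1} = 2
g(8) = mex{0,1} = 2
g(9) = mex{0,1,2} = 3
g(10) = mex{1,2} = 0
g(11) = mex{1,2} = 0
g(12) = mex{1,2,3} = 0
So g(12) = 0.
Row C is a plain Nim row of size 6, so its Grundy value is 6.
The value of a disjunctive sum is the nim-sum of the parts.
Combined value = 3 ⊕ 0 ⊕ 6 = 5.

5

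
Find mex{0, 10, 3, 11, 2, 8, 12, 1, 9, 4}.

5

The values 0, 1, 2, 3, 4 are all present; 5 is the first non-negative integer missing from the set.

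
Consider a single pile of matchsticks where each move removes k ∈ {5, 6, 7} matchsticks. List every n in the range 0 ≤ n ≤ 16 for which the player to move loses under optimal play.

0, 1, 2, 3, 4, 12, 13, 14, 15, 16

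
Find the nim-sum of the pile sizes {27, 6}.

Nim-sum: 27 ^ 6 = 29.

29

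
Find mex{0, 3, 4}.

0 is in the set but 1 is not, so the mex is 1.

1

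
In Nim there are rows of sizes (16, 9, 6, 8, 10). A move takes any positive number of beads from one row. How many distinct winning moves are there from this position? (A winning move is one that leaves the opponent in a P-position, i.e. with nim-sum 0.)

Nim-sum: 16 XOR 9 XOR 6 XOR 8 XOR 10 = 29.
The overall nim-sum is X = 29. A row of size p has a winning move iff p XOR X < p (reduce it to p XOR X).
  16: 16 XOR 29 = 13 < 16 — winning move (to 13).
  9: 9 XOR 29 = 20 ≥ 9 — no move.
  6: 6 XOR 29 = 27 ≥ 6 — no move.
  8: 8 XOR 29 = 21 ≥ 8 — no move.
  10: 10 XOR 29 = 23 ≥ 10 — no move.
That gives 1 winning move.

1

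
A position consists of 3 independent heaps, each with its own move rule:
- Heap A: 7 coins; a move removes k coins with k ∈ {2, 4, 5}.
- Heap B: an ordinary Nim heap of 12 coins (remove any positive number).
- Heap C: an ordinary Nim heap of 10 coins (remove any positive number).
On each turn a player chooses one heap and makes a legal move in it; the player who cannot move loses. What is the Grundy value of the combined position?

Grundy values for heap A (subtraction set {2, 4, 5}):
k:     0  1  2  3  4  5  6  7
g(k):  0  0  1  1  2  2  3  0
So g(7) = 0.
Heap B is a plain Nim heap of size 12, so its Grundy value is 12.
Heap C is a plain Nim heap of size 10, so its Grundy value is 10.
By the Sprague-Grundy theorem, the Grundy value of a sum of independent games is the XOR of the component values.
Combined value = 0 ⊕ 12 ⊕ 10 = 6.

6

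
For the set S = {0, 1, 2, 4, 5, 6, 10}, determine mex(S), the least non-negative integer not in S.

3

The values 0, 1, 2 are all present; 3 is the first non-negative integer missing from the set.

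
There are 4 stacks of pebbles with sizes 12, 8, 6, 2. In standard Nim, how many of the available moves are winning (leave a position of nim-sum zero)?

Compute the nim-sum pairwise:
12 ⊕ 8 = 4
4 ⊕ 6 = 2
2 ⊕ 2 = 0
The nim-sum is already 0, so every move leaves a nonzero nim-sum — there are no winning moves.

0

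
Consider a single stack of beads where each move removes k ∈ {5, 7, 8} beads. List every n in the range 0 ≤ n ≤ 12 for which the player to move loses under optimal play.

0, 1, 2, 3, 4

Grundy values for subtraction set {5, 7, 8}:
g(0) = mex{} = 0
g(1) = mex{} = 0
g(2) = mex{} = 0
g(3) = mex{} = 0
g(4) = mex{} = 0
g(5) = mex{0} = 1
g(6) = mex{0} = 1
g(7) = mex{0} = 1
g(8) = mex{0} = 1
g(9) = mex{0} = 1
g(10) = mex{0,1} = 2
g(11) = mex{0,1} = 2
g(12) = mex{0,1} = 2
The P-positions (g = 0) in 0..12 are 0, 1, 2, 3, 4.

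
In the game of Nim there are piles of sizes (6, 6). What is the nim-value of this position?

0

Compute the nim-sum pairwise:
6 ^ 6 = 0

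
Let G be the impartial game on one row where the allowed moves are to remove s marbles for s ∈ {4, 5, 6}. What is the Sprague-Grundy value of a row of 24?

Grundy values for subtraction set {4, 5, 6}:
k:     0  1  2  3  4  5  6  7  8  9 10 11 12 13 14 15 16 17 18 19 20 21 22 23 24
g(k):  0  0  0  0  1  1  1  1  2  2  0  0  0  0  1  1  1  1  2  2  0  0  0  0  1
So g(24) = 1.

1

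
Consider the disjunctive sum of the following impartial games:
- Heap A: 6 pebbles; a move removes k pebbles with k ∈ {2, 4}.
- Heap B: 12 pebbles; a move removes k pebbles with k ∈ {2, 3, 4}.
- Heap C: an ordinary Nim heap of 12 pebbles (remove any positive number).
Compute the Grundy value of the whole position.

12

For heap A, compute g(0), g(1), … with moves {2, 4}:
g(0) = mex{} = 0
g(1) = mex{} = 0
g(2) = mex{0} = 1
g(3) = mex{0} = 1
g(4) = mex{0,1} = 2
g(5) = mex{0,1} = 2
g(6) = mex{1,2} = 0
So g(6) = 0.
Build the Grundy sequence for heap B with g(k) = mex{g(k−s) : s ∈ {2, 3, 4}, s ≤ k}:
g(0) = mex{} = 0
g(1) = mex{} = 0
g(2) = mex{0} = 1
g(3) = mex{0} = 1
g(4) = mex{0,1} = 2
g(5) = mex{0,1} = 2
g(6) = mex{1,2} = 0
g(7) = mex{1,2} = 0
g(8) = mex{0,2} = 1
g(9) = mex{0,2} = 1
g(10) = mex{0,1} = 2
g(11) = mex{0,1} = 2
g(12) = mex{1,2} = 0
So g(12) = 0.
Heap C is a plain Nim heap of size 12, so its Grundy value is 12.
By the Sprague-Grundy theorem, the Grundy value of a sum of independent games is the XOR of the component values.
Combined value = 0 XOR 0 XOR 12 = 12.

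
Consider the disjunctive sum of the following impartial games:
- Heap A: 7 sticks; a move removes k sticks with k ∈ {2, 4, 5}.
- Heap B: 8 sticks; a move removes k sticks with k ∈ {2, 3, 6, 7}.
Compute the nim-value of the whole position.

2

Grundy values for heap A (subtraction set {2, 4, 5}):
g(0) = mex{} = 0
g(1) = mex{} = 0
g(2) = mex{0} = 1
g(3) = mex{0} = 1
g(4) = mex{0,1} = 2
g(5) = mex{0,1} = 2
g(6) = mex{0,1,2} = 3
g(7) = mex{1,2} = 0
So g(7) = 0.
Grundy values for heap B (subtraction set {2, 3, 6, 7}):
g(0) = mex{} = 0
g(1) = mex{} = 0
g(2) = mex{0} = 1
g(3) = mex{0} = 1
g(4) = mex{0,1} = 2
g(5) = mex{1} = 0
g(6) = mex{0,1,2} = 3
g(7) = mex{0,2} = 1
g(8) = mex{0,1,3} = 2
So g(8) = 2.
The value of a disjunctive sum is the nim-sum of the parts.
Combined value = 0 XOR 2 = 2.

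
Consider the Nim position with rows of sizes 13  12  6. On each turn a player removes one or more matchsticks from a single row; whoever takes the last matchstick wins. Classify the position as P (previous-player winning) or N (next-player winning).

Write each in binary and XOR column by column:
  1101  (13)
  1100  (12)
  0110  (6)
  ----
  0111  (7)
The nim-sum is 7 ≠ 0, so this is an N-position: the player to move can win.

N-position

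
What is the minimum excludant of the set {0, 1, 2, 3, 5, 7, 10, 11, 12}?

The values 0, 1, 2, 3 are all present; 4 is the first non-negative integer missing from the set.

4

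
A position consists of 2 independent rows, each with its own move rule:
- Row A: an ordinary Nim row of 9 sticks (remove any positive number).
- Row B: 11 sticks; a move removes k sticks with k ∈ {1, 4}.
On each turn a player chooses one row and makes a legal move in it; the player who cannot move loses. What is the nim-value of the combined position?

Row A is a plain Nim row of size 9, so its Grundy value is 9.
For row B, compute g(0), g(1), … with moves {1, 4}:
g(0) = mex{} = 0
g(1) = mex{0} = 1
g(2) = mex{1} = 0
g(3) = mex{0} = 1
g(4) = mex{0,1} = 2
g(5) = mex{1,2} = 0
g(6) = mex{0} = 1
g(7) = mex{1} = 0
g(8) = mex{0,2} = 1
g(9) = mex{0,1} = 2
g(10) = mex{1,2} = 0
g(11) = mex{0} = 1
So g(11) = 1.
By the Sprague-Grundy theorem, the Grundy value of a sum of independent games is the XOR of the component values.
Combined value = 9 ⊕ 1 = 8.

8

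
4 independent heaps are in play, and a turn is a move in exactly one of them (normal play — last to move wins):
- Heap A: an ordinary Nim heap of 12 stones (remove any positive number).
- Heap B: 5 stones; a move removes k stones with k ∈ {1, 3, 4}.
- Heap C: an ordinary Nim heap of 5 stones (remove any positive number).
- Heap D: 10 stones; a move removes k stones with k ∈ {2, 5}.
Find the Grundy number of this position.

Heap A is a plain Nim heap of size 12, so its Grundy value is 12.
For heap B, compute g(0), g(1), … with moves {1, 3, 4}:
k:     0  1  2  3  4  5
g(k):  0  1  0  1  2  3
So g(5) = 3.
Heap C is a plain Nim heap of size 5, so its Grundy value is 5.
Build the Grundy sequence for heap D with g(k) = mex{g(k−s) : s ∈ {2, 5}, s ≤ k}:
g(0) = mex{} = 0
g(1) = mex{} = 0
g(2) = mex{0} = 1
g(3) = mex{0} = 1
g(4) = mex{1} = 0
g(5) = mex{0,1} = 2
g(6) = mex{0} = 1
g(7) = mex{1,2} = 0
g(8) = mex{1} = 0
g(9) = mex{0} = 1
g(10) = mex{0,2} = 1
So g(10) = 1.
The value of a disjunctive sum is the nim-sum of the parts.
Combined value = 12 ⊕ 3 ⊕ 5 ⊕ 1 = 11.

11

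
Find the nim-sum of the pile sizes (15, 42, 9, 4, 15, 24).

63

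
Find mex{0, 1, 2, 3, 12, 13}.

4

The values 0, 1, 2, 3 are all present; 4 is the first non-negative integer missing from the set.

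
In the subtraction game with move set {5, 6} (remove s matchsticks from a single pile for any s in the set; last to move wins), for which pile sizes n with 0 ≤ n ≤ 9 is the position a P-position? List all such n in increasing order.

0, 1, 2, 3, 4

Compute g(0), g(1), … for moves {5, 6}:
k:     0  1  2  3  4  5  6  7  8  9
g(k):  0  0  0  0  0  1  1  1  1  1
The P-positions (g = 0) in 0..9 are 0, 1, 2, 3, 4.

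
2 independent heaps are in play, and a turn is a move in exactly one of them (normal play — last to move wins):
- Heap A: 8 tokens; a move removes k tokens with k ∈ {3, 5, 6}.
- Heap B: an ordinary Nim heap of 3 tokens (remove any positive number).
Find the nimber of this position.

For heap A, compute g(0), g(1), … with moves {3, 5, 6}:
g(0) = mex{} = 0
g(1) = mex{} = 0
g(2) = mex{} = 0
g(3) = mex{0} = 1
g(4) = mex{0} = 1
g(5) = mex{0} = 1
g(6) = mex{0,1} = 2
g(7) = mex{0,1} = 2
g(8) = mex{0,1} = 2
So g(8) = 2.
Heap B is a plain Nim heap of size 3, so its Grundy value is 3.
By the Sprague-Grundy theorem, the Grundy value of a sum of independent games is the XOR of the component values.
Combined value = 2 ⊕ 3 = 1.

1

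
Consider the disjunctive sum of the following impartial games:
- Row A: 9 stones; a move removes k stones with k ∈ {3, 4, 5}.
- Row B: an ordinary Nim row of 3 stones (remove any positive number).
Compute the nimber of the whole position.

3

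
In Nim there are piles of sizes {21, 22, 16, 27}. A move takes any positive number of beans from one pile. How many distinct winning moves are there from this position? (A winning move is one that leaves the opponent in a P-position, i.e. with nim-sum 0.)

1

Nim-sum: 21 ^ 22 ^ 16 ^ 27 = 8.
The overall nim-sum is X = 8. A pile of size p has a winning move iff p XOR X < p (reduce it to p XOR X).
  21: 21 XOR 8 = 29 ≥ 21 — no move.
  22: 22 XOR 8 = 30 ≥ 22 — no move.
  16: 16 XOR 8 = 24 ≥ 16 — no move.
  27: 27 XOR 8 = 19 < 27 — winning move (to 19).
That gives 1 winning move.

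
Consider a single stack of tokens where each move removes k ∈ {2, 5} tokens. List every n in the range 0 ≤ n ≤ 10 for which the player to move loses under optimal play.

0, 1, 4, 7, 8

Grundy values for subtraction set {2, 5}:
k:     0  1  2  3  4  5  6  7  8  9 10
g(k):  0  0  1  1  0  2  1  0  0  1  1
The P-positions (g = 0) in 0..10 are 0, 1, 4, 7, 8.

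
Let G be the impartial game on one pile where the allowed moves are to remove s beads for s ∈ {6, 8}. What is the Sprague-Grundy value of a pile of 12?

2

Build the Grundy sequence with g(k) = mex{g(k−s) : s ∈ {6, 8}, s ≤ k}:
k:     0  1  2  3  4  5  6  7  8  9 10 11 12
g(k):  0  0  0  0  0  0  1  1  1  1  1  1  2
So g(12) = 2.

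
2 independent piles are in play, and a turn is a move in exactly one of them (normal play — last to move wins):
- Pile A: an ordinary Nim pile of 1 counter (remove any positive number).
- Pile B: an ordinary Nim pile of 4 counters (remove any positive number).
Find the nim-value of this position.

5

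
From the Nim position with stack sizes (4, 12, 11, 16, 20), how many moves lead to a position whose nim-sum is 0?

Bitwise XOR of the heap sizes:
  00100  (4)
  01100  (12)
  01011  (11)
  10000  (16)
  10100  (20)
  -----
  00111  (7)
The overall nim-sum is X = 7. A stack of size p has a winning move iff p XOR X < p (reduce it to p XOR X).
  4: 4 XOR 7 = 3 < 4 — winning move (to 3).
  12: 12 XOR 7 = 11 < 12 — winning move (to 11).
  11: 11 XOR 7 = 12 ≥ 11 — no move.
  16: 16 XOR 7 = 23 ≥ 16 — no move.
  20: 20 XOR 7 = 19 < 20 — winning move (to 19).
That gives 3 winning moves.

3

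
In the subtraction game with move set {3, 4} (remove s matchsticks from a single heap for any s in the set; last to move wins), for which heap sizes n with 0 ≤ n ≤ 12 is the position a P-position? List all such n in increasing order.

0, 1, 2, 7, 8, 9

Compute g(0), g(1), … for moves {3, 4}:
g(0) = mex{} = 0
g(1) = mex{} = 0
g(2) = mex{} = 0
g(3) = mex{0} = 1
g(4) = mex{0} = 1
g(5) = mex{0} = 1
g(6) = mex{0,1} = 2
g(7) = mex{1} = 0
g(8) = mex{1} = 0
g(9) = mex{1,2} = 0
g(10) = mex{0,2} = 1
g(11) = mex{0} = 1
g(12) = mex{0} = 1
The P-positions (g = 0) in 0..12 are 0, 1, 2, 7, 8, 9.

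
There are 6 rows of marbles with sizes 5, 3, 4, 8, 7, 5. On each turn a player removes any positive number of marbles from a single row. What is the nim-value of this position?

Compute the nim-sum pairwise:
5 ⊕ 3 = 6
6 ⊕ 4 = 2
2 ⊕ 8 = 10
10 ⊕ 7 = 13
13 ⊕ 5 = 8

8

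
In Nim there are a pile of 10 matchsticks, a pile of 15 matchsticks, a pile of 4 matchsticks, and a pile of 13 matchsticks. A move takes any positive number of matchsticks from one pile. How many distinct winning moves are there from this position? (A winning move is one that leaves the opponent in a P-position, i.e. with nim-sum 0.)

In binary:
  1010  (10)
  1111  (15)
  0100  (4)
  1101  (13)
  ----
  1100  (12)
The overall nim-sum is X = 12. A pile of size p has a winning move iff p XOR X < p (reduce it to p XOR X).
  10: 10 XOR 12 = 6 < 10 — winning move (to 6).
  15: 15 XOR 12 = 3 < 15 — winning move (to 3).
  4: 4 XOR 12 = 8 ≥ 4 — no move.
  13: 13 XOR 12 = 1 < 13 — winning move (to 1).
That gives 3 winning moves.

3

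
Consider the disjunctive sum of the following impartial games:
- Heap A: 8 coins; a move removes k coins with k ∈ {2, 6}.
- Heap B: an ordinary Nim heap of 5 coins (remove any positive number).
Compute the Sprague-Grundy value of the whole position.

Grundy values for heap A (subtraction set {2, 6}):
k:     0  1  2  3  4  5  6  7  8
g(k):  0  0  1  1  0  0  1  1  0
So g(8) = 0.
Heap B is a plain Nim heap of size 5, so its Grundy value is 5.
By the Sprague-Grundy theorem, the Grundy value of a sum of independent games is the XOR of the component values.
Combined value = 0 XOR 5 = 5.

5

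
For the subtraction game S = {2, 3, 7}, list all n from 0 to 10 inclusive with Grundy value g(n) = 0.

0, 1, 5, 6, 10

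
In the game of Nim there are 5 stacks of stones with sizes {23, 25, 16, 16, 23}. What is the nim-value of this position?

25

Compute the nim-sum pairwise:
23 ^ 25 = 14
14 ^ 16 = 30
30 ^ 16 = 14
14 ^ 23 = 25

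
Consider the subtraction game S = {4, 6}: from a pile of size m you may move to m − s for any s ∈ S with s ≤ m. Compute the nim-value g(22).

Compute g(0), g(1), … for moves {4, 6}:
k:     0  1  2  3  4  5  6  7  8  9 10 11 12 13 14 15 16 17 18 19 20 21 22
g(k):  0  0  0  0  1  1  1  1  2  2  0  0  0  0  1  1  1  1  2  2  0  0  0
So g(22) = 0.

0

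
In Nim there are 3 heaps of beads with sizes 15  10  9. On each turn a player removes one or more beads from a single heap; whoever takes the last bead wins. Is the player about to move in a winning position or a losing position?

Bitwise XOR of the heap sizes:
  1111  (15)
  1010  (10)
  1001  (9)
  ----
  1100  (12)
The nim-sum is 12 ≠ 0, so this is an N-position: the player to move can win.

Winning position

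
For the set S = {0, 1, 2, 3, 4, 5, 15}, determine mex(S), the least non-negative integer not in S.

The values 0, 1, 2, 3, 4, 5 are all present; 6 is the first non-negative integer missing from the set.

6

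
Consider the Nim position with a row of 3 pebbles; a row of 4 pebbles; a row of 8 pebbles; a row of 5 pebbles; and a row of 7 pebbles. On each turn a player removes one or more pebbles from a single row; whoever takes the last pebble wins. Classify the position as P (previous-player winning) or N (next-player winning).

Nim-sum: 3 ⊕ 4 ⊕ 8 ⊕ 5 ⊕ 7 = 13.
The nim-sum is 13 ≠ 0, so this is an N-position: the player to move can win.

N-position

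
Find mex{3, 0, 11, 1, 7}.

2

The values 0, 1 are all present; 2 is the first non-negative integer missing from the set.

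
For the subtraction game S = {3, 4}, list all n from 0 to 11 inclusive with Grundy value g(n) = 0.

0, 1, 2, 7, 8, 9

Build the Grundy sequence with g(k) = mex{g(k−s) : s ∈ {3, 4}, s ≤ k}:
k:     0  1  2  3  4  5  6  7  8  9 10 11
g(k):  0  0  0  1  1  1  2  0  0  0  1  1
The P-positions (g = 0) in 0..11 are 0, 1, 2, 7, 8, 9.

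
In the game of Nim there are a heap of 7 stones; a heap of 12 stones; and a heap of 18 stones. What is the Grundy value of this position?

25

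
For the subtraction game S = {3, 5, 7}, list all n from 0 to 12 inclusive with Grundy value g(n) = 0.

0, 1, 2, 10, 11, 12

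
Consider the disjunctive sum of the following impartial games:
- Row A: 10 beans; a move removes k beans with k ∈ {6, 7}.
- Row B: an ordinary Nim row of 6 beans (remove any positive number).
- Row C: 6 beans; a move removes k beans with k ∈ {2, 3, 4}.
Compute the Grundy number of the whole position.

7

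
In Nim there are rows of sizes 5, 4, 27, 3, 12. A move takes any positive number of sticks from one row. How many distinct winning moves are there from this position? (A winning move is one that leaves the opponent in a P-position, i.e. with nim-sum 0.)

Nim-sum: 5 XOR 4 XOR 27 XOR 3 XOR 12 = 21.
The overall nim-sum is X = 21. A row of size p has a winning move iff p XOR X < p (reduce it to p XOR X).
  5: 5 XOR 21 = 16 ≥ 5 — no move.
  4: 4 XOR 21 = 17 ≥ 4 — no move.
  27: 27 XOR 21 = 14 < 27 — winning move (to 14).
  3: 3 XOR 21 = 22 ≥ 3 — no move.
  12: 12 XOR 21 = 25 ≥ 12 — no move.
That gives 1 winning move.

1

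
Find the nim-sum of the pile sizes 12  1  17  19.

Compute the nim-sum pairwise:
12 ^ 1 = 13
13 ^ 17 = 28
28 ^ 19 = 15

15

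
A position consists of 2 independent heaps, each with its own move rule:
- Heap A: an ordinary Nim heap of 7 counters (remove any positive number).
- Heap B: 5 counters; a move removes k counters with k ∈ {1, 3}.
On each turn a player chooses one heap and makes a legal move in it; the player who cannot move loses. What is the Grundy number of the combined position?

6

Heap A is a plain Nim heap of size 7, so its Grundy value is 7.
For heap B, compute g(0), g(1), … with moves {1, 3}:
g(0) = mex{} = 0
g(1) = mex{0} = 1
g(2) = mex{1} = 0
g(3) = mex{0} = 1
g(4) = mex{1} = 0
g(5) = mex{0} = 1
So g(5) = 1.
By the Sprague-Grundy theorem, the Grundy value of a sum of independent games is the XOR of the component values.
Combined value = 7 XOR 1 = 6.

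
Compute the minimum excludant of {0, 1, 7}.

The values 0, 1 are all present; 2 is the first non-negative integer missing from the set.

2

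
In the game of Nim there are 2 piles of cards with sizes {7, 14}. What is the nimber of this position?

Nim-sum: 7 ⊕ 14 = 9.

9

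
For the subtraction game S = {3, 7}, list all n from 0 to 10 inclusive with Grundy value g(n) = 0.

0, 1, 2, 6, 10

Build the Grundy sequence with g(k) = mex{g(k−s) : s ∈ {3, 7}, s ≤ k}:
k:     0  1  2  3  4  5  6  7  8  9 10
g(k):  0  0  0  1  1  1  0  2  2  1  0
The P-positions (g = 0) in 0..10 are 0, 1, 2, 6, 10.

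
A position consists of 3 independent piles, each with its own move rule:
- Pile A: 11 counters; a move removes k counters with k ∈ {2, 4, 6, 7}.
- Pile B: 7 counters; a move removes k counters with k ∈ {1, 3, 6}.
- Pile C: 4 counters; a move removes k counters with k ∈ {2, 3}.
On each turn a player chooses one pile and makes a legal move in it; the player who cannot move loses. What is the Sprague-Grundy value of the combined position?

Build the Grundy sequence for pile A with g(k) = mex{g(k−s) : s ∈ {2, 4, 6, 7}, s ≤ k}:
k:     0  1  2  3  4  5  6  7  8  9 10 11
g(k):  0  0  1  1  2  2  3  3  4  0  0  1
So g(11) = 1.
Build the Grundy sequence for pile B with g(k) = mex{g(k−s) : s ∈ {1, 3, 6}, s ≤ k}:
g(0) = mex{} = 0
g(1) = mex{0} = 1
g(2) = mex{1} = 0
g(3) = mex{0} = 1
g(4) = mex{1} = 0
g(5) = mex{0} = 1
g(6) = mex{0,1} = 2
g(7) = mex{0,1,2} = 3
So g(7) = 3.
For pile C, compute g(0), g(1), … with moves {2, 3}:
k:     0  1  2  3  4
g(k):  0  0  1  1  2
So g(4) = 2.
By the Sprague-Grundy theorem, the Grundy value of a sum of independent games is the XOR of the component values.
Combined value = 1 ⊕ 3 ⊕ 2 = 0.

0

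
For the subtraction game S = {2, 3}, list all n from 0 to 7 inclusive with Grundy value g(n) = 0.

0, 1, 5, 6

Grundy values for subtraction set {2, 3}:
k:     0  1  2  3  4  5  6  7
g(k):  0  0  1  1  2  0  0  1
The P-positions (g = 0) in 0..7 are 0, 1, 5, 6.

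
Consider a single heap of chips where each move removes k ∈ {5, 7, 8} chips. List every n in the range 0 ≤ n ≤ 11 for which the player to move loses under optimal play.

0, 1, 2, 3, 4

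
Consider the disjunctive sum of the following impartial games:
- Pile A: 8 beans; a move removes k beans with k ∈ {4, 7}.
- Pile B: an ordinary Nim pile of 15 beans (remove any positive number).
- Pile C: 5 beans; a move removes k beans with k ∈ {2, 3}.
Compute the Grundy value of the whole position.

13

Grundy values for pile A (subtraction set {4, 7}):
g(0) = mex{} = 0
g(1) = mex{} = 0
g(2) = mex{} = 0
g(3) = mex{} = 0
g(4) = mex{0} = 1
g(5) = mex{0} = 1
g(6) = mex{0} = 1
g(7) = mex{0} = 1
g(8) = mex{0,1} = 2
So g(8) = 2.
Pile B is a plain Nim pile of size 15, so its Grundy value is 15.
Build the Grundy sequence for pile C with g(k) = mex{g(k−s) : s ∈ {2, 3}, s ≤ k}:
g(0) = mex{} = 0
g(1) = mex{} = 0
g(2) = mex{0} = 1
g(3) = mex{0} = 1
g(4) = mex{0,1} = 2
g(5) = mex{1} = 0
So g(5) = 0.
By the Sprague-Grundy theorem, the Grundy value of a sum of independent games is the XOR of the component values.
Combined value = 2 ⊕ 15 ⊕ 0 = 13.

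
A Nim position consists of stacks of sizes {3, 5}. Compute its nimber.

Compute the nim-sum pairwise:
3 ⊕ 5 = 6

6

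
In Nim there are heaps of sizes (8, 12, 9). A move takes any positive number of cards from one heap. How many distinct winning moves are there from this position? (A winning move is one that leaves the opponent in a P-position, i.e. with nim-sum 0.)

3

Compute the nim-sum pairwise:
8 XOR 12 = 4
4 XOR 9 = 13
The overall nim-sum is X = 13. A heap of size p has a winning move iff p XOR X < p (reduce it to p XOR X).
  8: 8 XOR 13 = 5 < 8 — winning move (to 5).
  12: 12 XOR 13 = 1 < 12 — winning move (to 1).
  9: 9 XOR 13 = 4 < 9 — winning move (to 4).
That gives 3 winning moves.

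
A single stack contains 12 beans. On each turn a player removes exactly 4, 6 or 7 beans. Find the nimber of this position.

0

Grundy values for subtraction set {4, 6, 7}:
k:     0  1  2  3  4  5  6  7  8  9 10 11 12
g(k):  0  0  0  0  1  1  1  1  2  2  2  0  0
So g(12) = 0.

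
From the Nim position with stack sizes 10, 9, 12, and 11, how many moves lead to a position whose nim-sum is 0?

Nim-sum: 10 ⊕ 9 ⊕ 12 ⊕ 11 = 4.
The overall nim-sum is X = 4. A stack of size p has a winning move iff p XOR X < p (reduce it to p XOR X).
  10: 10 XOR 4 = 14 ≥ 10 — no move.
  9: 9 XOR 4 = 13 ≥ 9 — no move.
  12: 12 XOR 4 = 8 < 12 — winning move (to 8).
  11: 11 XOR 4 = 15 ≥ 11 — no move.
That gives 1 winning move.

1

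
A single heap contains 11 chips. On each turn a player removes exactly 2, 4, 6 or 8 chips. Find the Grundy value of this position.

0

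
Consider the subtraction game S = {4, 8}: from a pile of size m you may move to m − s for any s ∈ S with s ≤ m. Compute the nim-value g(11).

2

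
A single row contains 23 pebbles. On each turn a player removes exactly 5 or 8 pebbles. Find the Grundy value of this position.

Build the Grundy sequence with g(k) = mex{g(k−s) : s ∈ {5, 8}, s ≤ k}:
k:     0  1  2  3  4  5  6  7  8  9 10 11 12 13 14 15 16 17 18 19 20 21 22 23
g(k):  0  0  0  0  0  1  1  1  1  1  2  2  2  0  0  0  0  0  1  1  1  1  1  2
So g(23) = 2.

2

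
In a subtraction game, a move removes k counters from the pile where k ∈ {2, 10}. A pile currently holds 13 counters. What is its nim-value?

0

Grundy values for subtraction set {2, 10}:
k:     0  1  2  3  4  5  6  7  8  9 10 11 12 13
g(k):  0  0  1  1  0  0  1  1  0  0  1  1  0  0
So g(13) = 0.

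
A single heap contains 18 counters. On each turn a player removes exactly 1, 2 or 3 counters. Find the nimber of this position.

2

Build the Grundy sequence with g(k) = mex{g(k−s) : s ∈ {1, 2, 3}, s ≤ k}:
k:     0  1  2  3  4  5  6  7  8  9 10 11 12 13 14 15 16 17 18
g(k):  0  1  2  3  0  1  2  3  0  1  2  3  0  1  2  3  0  1  2
So g(18) = 2.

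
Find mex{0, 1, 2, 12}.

3

The values 0, 1, 2 are all present; 3 is the first non-negative integer missing from the set.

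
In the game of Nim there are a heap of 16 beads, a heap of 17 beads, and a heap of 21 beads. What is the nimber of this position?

Compute the nim-sum pairwise:
16 ⊕ 17 = 1
1 ⊕ 21 = 20

20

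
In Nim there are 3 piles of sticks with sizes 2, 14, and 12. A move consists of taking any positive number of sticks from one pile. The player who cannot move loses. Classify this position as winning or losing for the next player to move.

Nim-sum: 2 ⊕ 14 ⊕ 12 = 0.
The nim-sum is 0, so this is a P-position: the player to move is in a losing position under optimal play.

Losing position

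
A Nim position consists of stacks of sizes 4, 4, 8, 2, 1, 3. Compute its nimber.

In binary:
  0100  (4)
  0100  (4)
  1000  (8)
  0010  (2)
  0001  (1)
  0011  (3)
  ----
  1000  (8)

8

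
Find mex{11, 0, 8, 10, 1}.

2

The values 0, 1 are all present; 2 is the first non-negative integer missing from the set.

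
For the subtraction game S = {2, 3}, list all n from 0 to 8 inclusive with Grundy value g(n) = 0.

0, 1, 5, 6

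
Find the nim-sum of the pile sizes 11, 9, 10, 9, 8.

9

Bitwise XOR of the heap sizes:
  1011  (11)
  1001  (9)
  1010  (10)
  1001  (9)
  1000  (8)
  ----
  1001  (9)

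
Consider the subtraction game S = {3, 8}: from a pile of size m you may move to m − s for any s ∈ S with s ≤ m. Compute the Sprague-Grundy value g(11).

0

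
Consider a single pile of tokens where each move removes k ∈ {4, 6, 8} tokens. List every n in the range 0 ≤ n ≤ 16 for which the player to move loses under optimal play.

Grundy values for subtraction set {4, 6, 8}:
k:     0  1  2  3  4  5  6  7  8  9 10 11 12 13 14 15 16
g(k):  0  0  0  0  1  1  1  1  2  2  2  2  0  0  0  0  1
The P-positions (g = 0) in 0..16 are 0, 1, 2, 3, 12, 13, 14, 15.

0, 1, 2, 3, 12, 13, 14, 15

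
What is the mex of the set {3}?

0 is not in the set, so the mex is 0.

0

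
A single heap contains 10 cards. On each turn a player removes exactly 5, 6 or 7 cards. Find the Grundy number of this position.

2

Grundy values for subtraction set {5, 6, 7}:
k:     0  1  2  3  4  5  6  7  8  9 10
g(k):  0  0  0  0  0  1  1  1  1  1  2
So g(10) = 2.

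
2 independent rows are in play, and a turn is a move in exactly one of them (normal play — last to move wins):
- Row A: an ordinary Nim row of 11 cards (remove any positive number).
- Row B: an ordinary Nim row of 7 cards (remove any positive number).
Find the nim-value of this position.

12

Row A is a plain Nim row of size 11, so its Grundy value is 11.
Row B is a plain Nim row of size 7, so its Grundy value is 7.
The value of a disjunctive sum is the nim-sum of the parts.
Combined value = 11 ⊕ 7 = 12.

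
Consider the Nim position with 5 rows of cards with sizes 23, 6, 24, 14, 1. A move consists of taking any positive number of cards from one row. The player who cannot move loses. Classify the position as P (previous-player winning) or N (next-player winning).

Compute the nim-sum pairwise:
23 XOR 6 = 17
17 XOR 24 = 9
9 XOR 14 = 7
7 XOR 1 = 6
The nim-sum is 6 ≠ 0, so this is an N-position: the player to move can win.

N-position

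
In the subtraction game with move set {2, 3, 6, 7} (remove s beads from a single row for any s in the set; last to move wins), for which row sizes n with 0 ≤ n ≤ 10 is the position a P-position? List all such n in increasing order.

Build the Grundy sequence with g(k) = mex{g(k−s) : s ∈ {2, 3, 6, 7}, s ≤ k}:
g(0) = mex{} = 0
g(1) = mex{} = 0
g(2) = mex{0} = 1
g(3) = mex{0} = 1
g(4) = mex{0,1} = 2
g(5) = mex{1} = 0
g(6) = mex{0,1,2} = 3
g(7) = mex{0,2} = 1
g(8) = mex{0,1,3} = 2
g(9) = mex{1,3} = 0
g(10) = mex{1,2} = 0
The P-positions (g = 0) in 0..10 are 0, 1, 5, 9, 10.

0, 1, 5, 9, 10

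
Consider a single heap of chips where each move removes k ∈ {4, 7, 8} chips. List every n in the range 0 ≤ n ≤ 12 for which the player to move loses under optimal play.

0, 1, 2, 3, 12

Grundy values for subtraction set {4, 7, 8}:
g(0) = mex{} = 0
g(1) = mex{} = 0
g(2) = mex{} = 0
g(3) = mex{} = 0
g(4) = mex{0} = 1
g(5) = mex{0} = 1
g(6) = mex{0} = 1
g(7) = mex{0} = 1
g(8) = mex{0,1} = 2
g(9) = mex{0,1} = 2
g(10) = mex{0,1} = 2
g(11) = mex{0,1} = 2
g(12) = mex{1,2} = 0
The P-positions (g = 0) in 0..12 are 0, 1, 2, 3, 12.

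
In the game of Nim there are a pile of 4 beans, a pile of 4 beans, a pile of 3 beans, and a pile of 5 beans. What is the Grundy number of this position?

Bitwise XOR of the heap sizes:
  100  (4)
  100  (4)
  011  (3)
  101  (5)
  ---
  110  (6)

6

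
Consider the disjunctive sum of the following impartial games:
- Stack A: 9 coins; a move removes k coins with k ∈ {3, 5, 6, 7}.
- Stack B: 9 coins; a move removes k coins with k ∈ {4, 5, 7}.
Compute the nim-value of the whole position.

Build the Grundy sequence for stack A with g(k) = mex{g(k−s) : s ∈ {3, 5, 6, 7}, s ≤ k}:
g(0) = mex{} = 0
g(1) = mex{} = 0
g(2) = mex{} = 0
g(3) = mex{0} = 1
g(4) = mex{0} = 1
g(5) = mex{0} = 1
g(6) = mex{0,1} = 2
g(7) = mex{0,1} = 2
g(8) = mex{0,1} = 2
g(9) = mex{0,1,2} = 3
So g(9) = 3.
Grundy values for stack B (subtraction set {4, 5, 7}):
g(0) = mex{} = 0
g(1) = mex{} = 0
g(2) = mex{} = 0
g(3) = mex{} = 0
g(4) = mex{0} = 1
g(5) = mex{0} = 1
g(6) = mex{0} = 1
g(7) = mex{0} = 1
g(8) = mex{0,1} = 2
g(9) = mex{0,1} = 2
So g(9) = 2.
The value of a disjunctive sum is the nim-sum of the parts.
Combined value = 3 ⊕ 2 = 1.

1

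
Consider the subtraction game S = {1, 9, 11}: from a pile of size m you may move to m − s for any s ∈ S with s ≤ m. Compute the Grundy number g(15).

Build the Grundy sequence with g(k) = mex{g(k−s) : s ∈ {1, 9, 11}, s ≤ k}:
k:     0  1  2  3  4  5  6  7  8  9 10 11 12 13 14 15
g(k):  0  1  0  1  0  1  0  1  0  1  0  1  0  1  0  1
So g(15) = 1.

1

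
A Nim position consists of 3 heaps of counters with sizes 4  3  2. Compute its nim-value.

5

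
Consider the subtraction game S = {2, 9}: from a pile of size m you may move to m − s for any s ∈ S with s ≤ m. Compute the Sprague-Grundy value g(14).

1

Grundy values for subtraction set {2, 9}:
g(0) = mex{} = 0
g(1) = mex{} = 0
g(2) = mex{0} = 1
g(3) = mex{0} = 1
g(4) = mex{1} = 0
g(5) = mex{1} = 0
g(6) = mex{0} = 1
g(7) = mex{0} = 1
g(8) = mex{1} = 0
g(9) = mex{0,1} = 2
g(10) = mex{0} = 1
g(11) = mex{1,2} = 0
g(12) = mex{1} = 0
g(13) = mex{0} = 1
g(14) = mex{0} = 1
So g(14) = 1.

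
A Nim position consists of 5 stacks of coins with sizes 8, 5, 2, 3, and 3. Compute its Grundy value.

Compute the nim-sum pairwise:
8 XOR 5 = 13
13 XOR 2 = 15
15 XOR 3 = 12
12 XOR 3 = 15

15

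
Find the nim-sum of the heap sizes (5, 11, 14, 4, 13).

9

Compute the nim-sum pairwise:
5 ^ 11 = 14
14 ^ 14 = 0
0 ^ 4 = 4
4 ^ 13 = 9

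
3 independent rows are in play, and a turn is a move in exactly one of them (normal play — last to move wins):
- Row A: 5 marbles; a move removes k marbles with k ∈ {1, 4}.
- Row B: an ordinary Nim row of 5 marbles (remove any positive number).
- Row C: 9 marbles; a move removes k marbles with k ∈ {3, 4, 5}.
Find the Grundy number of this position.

Build the Grundy sequence for row A with g(k) = mex{g(k−s) : s ∈ {1, 4}, s ≤ k}:
g(0) = mex{} = 0
g(1) = mex{0} = 1
g(2) = mex{1} = 0
g(3) = mex{0} = 1
g(4) = mex{0,1} = 2
g(5) = mex{1,2} = 0
So g(5) = 0.
Row B is a plain Nim row of size 5, so its Grundy value is 5.
For row C, compute g(0), g(1), … with moves {3, 4, 5}:
k:     0  1  2  3  4  5  6  7  8  9
g(k):  0  0  0  1  1  1  2  2  0  0
So g(9) = 0.
By the Sprague-Grundy theorem, the Grundy value of a sum of independent games is the XOR of the component values.
Combined value = 0 XOR 5 XOR 0 = 5.

5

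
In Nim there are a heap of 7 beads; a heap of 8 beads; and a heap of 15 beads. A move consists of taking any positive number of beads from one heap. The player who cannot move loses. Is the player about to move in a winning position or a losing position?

Compute the nim-sum pairwise:
7 ⊕ 8 = 15
15 ⊕ 15 = 0
The nim-sum is 0, so this is a P-position: the player to move is in a losing position under optimal play.

Losing position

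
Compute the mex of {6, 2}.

0 is not in the set, so the mex is 0.

0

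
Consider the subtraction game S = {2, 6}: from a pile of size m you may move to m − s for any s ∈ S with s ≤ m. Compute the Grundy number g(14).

Grundy values for subtraction set {2, 6}:
k:     0  1  2  3  4  5  6  7  8  9 10 11 12 13 14
g(k):  0  0  1  1  0  0  1  1  0  0  1  1  0  0  1
So g(14) = 1.

1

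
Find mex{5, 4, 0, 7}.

0 is in the set but 1 is not, so the mex is 1.

1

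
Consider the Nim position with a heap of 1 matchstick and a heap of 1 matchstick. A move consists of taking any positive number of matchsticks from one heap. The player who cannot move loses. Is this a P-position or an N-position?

P-position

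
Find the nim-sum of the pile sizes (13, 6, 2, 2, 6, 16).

29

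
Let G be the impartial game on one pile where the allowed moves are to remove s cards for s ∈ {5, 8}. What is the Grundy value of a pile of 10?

Grundy values for subtraction set {5, 8}:
k:     0  1  2  3  4  5  6  7  8  9 10
g(k):  0  0  0  0  0  1  1  1  1  1  2
So g(10) = 2.

2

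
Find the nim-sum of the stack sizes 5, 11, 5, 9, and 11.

Compute the nim-sum pairwise:
5 ^ 11 = 14
14 ^ 5 = 11
11 ^ 9 = 2
2 ^ 11 = 9

9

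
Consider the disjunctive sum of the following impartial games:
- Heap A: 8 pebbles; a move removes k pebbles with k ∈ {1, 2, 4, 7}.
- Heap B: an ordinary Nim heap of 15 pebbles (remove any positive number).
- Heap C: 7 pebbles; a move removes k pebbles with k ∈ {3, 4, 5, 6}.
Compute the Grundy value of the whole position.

15

Grundy values for heap A (subtraction set {1, 2, 4, 7}):
k:     0  1  2  3  4  5  6  7  8
g(k):  0  1  2  0  1  2  0  1  2
So g(8) = 2.
Heap B is a plain Nim heap of size 15, so its Grundy value is 15.
For heap C, compute g(0), g(1), … with moves {3, 4, 5, 6}:
g(0) = mex{} = 0
g(1) = mex{} = 0
g(2) = mex{} = 0
g(3) = mex{0} = 1
g(4) = mex{0} = 1
g(5) = mex{0} = 1
g(6) = mex{0,1} = 2
g(7) = mex{0,1} = 2
So g(7) = 2.
The value of a disjunctive sum is the nim-sum of the parts.
Combined value = 2 XOR 15 XOR 2 = 15.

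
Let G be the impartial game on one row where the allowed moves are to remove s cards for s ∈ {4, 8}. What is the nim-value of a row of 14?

0

Build the Grundy sequence with g(k) = mex{g(k−s) : s ∈ {4, 8}, s ≤ k}:
k:     0  1  2  3  4  5  6  7  8  9 10 11 12 13 14
g(k):  0  0  0  0  1  1  1  1  2  2  2  2  0  0  0
So g(14) = 0.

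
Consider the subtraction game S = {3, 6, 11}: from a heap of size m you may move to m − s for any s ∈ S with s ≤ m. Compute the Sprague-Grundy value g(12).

Compute g(0), g(1), … for moves {3, 6, 11}:
g(0) = mex{} = 0
g(1) = mex{} = 0
g(2) = mex{} = 0
g(3) = mex{0} = 1
g(4) = mex{0} = 1
g(5) = mex{0} = 1
g(6) = mex{0,1} = 2
g(7) = mex{0,1} = 2
g(8) = mex{0,1} = 2
g(9) = mex{1,2} = 0
g(10) = mex{1,2} = 0
g(11) = mex{0,1,2} = 3
g(12) = mex{0,2} = 1
So g(12) = 1.

1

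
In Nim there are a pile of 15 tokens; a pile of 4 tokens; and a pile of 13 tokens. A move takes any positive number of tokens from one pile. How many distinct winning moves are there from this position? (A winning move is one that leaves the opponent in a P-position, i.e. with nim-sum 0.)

3

Compute the nim-sum pairwise:
15 ⊕ 4 = 11
11 ⊕ 13 = 6
The overall nim-sum is X = 6. A pile of size p has a winning move iff p XOR X < p (reduce it to p XOR X).
  15: 15 XOR 6 = 9 < 15 — winning move (to 9).
  4: 4 XOR 6 = 2 < 4 — winning move (to 2).
  13: 13 XOR 6 = 11 < 13 — winning move (to 11).
That gives 3 winning moves.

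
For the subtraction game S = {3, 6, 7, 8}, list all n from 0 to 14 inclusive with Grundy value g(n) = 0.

0, 1, 2, 11, 12, 13

Build the Grundy sequence with g(k) = mex{g(k−s) : s ∈ {3, 6, 7, 8}, s ≤ k}:
g(0) = mex{} = 0
g(1) = mex{} = 0
g(2) = mex{} = 0
g(3) = mex{0} = 1
g(4) = mex{0} = 1
g(5) = mex{0} = 1
g(6) = mex{0,1} = 2
g(7) = mex{0,1} = 2
g(8) = mex{0,1} = 2
g(9) = mex{0,1,2} = 3
g(10) = mex{0,1,2} = 3
g(11) = mex{1,2} = 0
g(12) = mex{1,2,3} = 0
g(13) = mex{1,2,3} = 0
g(14) = mex{0,2} = 1
The P-positions (g = 0) in 0..14 are 0, 1, 2, 11, 12, 13.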